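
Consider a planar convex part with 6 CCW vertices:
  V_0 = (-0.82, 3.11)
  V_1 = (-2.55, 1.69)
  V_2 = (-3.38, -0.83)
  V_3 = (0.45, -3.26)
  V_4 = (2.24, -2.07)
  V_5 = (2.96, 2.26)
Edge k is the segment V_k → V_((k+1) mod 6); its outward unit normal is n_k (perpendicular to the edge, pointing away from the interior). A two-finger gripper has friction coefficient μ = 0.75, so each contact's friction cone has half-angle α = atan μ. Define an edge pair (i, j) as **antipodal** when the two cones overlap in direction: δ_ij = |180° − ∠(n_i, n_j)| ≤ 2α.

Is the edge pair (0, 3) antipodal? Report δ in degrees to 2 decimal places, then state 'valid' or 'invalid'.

α = atan 0.75 = 36.87°;  2α = 73.74°
edge 0: e_0 = (-1.73, -1.42);  n_0 = (-0.6345, +0.7730)
edge 3: e_3 = (+1.79, +1.19);  n_3 = (+0.5536, -0.8328)
∠(n_0, n_3) = 174.24°
δ = |180° − 174.24°| = 5.76°
5.76° ≤ 2α = 73.74°  →  valid

δ = 5.76°, valid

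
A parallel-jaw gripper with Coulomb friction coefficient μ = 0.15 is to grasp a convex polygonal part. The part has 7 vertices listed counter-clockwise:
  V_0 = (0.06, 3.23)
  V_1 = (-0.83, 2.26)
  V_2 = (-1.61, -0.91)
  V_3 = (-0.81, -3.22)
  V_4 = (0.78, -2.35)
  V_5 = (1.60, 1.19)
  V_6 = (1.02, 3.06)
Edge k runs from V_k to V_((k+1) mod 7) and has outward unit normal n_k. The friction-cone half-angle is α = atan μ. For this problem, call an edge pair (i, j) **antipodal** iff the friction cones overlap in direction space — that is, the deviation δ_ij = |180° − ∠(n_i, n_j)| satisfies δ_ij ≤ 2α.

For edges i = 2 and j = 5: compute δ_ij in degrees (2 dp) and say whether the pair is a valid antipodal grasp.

α = atan 0.15 = 8.53°;  2α = 17.06°
edge 2: e_2 = (+0.80, -2.31);  n_2 = (-0.9449, -0.3273)
edge 5: e_5 = (-0.58, +1.87);  n_5 = (+0.9551, +0.2962)
∠(n_2, n_5) = 178.13°
δ = |180° − 178.13°| = 1.87°
1.87° ≤ 2α = 17.06°  →  valid

δ = 1.87°, valid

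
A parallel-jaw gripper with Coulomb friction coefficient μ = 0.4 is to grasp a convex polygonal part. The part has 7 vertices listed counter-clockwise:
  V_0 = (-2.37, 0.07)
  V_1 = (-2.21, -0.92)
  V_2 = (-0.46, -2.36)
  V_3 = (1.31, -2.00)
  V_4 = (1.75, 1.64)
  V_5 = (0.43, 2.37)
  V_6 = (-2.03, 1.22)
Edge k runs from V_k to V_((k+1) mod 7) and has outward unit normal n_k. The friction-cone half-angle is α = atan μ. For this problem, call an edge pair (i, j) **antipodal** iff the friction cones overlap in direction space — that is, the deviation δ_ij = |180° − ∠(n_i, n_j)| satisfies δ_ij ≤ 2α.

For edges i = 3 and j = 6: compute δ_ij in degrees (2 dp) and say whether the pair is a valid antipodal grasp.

δ = 9.58°, valid

α = atan 0.4 = 21.80°;  2α = 43.60°
edge 3: e_3 = (+0.44, +3.64);  n_3 = (+0.9928, -0.1200)
edge 6: e_6 = (-0.34, -1.15);  n_6 = (-0.9590, +0.2835)
∠(n_3, n_6) = 170.42°
δ = |180° − 170.42°| = 9.58°
9.58° ≤ 2α = 43.60°  →  valid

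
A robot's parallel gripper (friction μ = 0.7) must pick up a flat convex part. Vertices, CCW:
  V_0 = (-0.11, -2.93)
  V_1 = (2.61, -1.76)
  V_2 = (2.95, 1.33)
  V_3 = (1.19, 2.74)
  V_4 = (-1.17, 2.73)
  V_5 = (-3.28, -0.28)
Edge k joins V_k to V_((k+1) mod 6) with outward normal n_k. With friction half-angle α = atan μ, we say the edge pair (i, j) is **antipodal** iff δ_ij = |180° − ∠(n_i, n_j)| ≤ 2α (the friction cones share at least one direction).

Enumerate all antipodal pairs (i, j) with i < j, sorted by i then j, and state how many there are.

count = 7; pairs: (0,2), (0,3), (0,4), (1,4), (1,5), (2,5), (3,5)

α = atan 0.7 = 34.99°;  2α = 69.98°
n_0 = (+0.3951, -0.9186)
n_1 = (+0.9940, -0.1094)
n_2 = (+0.6252, +0.7804)
n_3 = (-0.0042, +1.0000)
n_4 = (-0.8188, +0.5740)
n_5 = (-0.6414, -0.7672)
  (0,1): δ = 119.55°  ·
  (0,2): δ = 61.97°  ✓
  (0,3): δ = 23.03°  ✓
  (0,4): δ = 31.69°  ✓
  (0,5): δ = 116.83°  ·
  (1,2): δ = 122.42°  ·
  (1,3): δ = 83.48°  ·
  (1,4): δ = 28.75°  ✓
  (1,5): δ = 56.38°  ✓
  (2,3): δ = 141.06°  ·
  (2,4): δ = 86.33°  ·
  (2,5): δ = 1.19°  ✓
  (3,4): δ = 125.27°  ·
  (3,5): δ = 40.14°  ✓
  (4,5): δ = 94.86°  ·
antipodal pairs: 7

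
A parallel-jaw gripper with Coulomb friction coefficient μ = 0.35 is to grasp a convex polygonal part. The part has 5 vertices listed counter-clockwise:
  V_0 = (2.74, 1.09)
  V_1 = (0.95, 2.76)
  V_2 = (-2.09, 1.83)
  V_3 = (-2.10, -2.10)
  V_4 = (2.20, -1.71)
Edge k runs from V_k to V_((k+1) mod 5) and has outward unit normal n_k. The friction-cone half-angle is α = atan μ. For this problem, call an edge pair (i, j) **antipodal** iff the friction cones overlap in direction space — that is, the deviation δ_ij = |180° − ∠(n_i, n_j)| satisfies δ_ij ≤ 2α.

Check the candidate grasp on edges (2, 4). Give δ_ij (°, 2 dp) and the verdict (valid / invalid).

δ = 10.77°, valid

α = atan 0.35 = 19.29°;  2α = 38.58°
edge 2: e_2 = (-0.01, -3.93);  n_2 = (-1.0000, +0.0025)
edge 4: e_4 = (+0.54, +2.80);  n_4 = (+0.9819, -0.1894)
∠(n_2, n_4) = 169.23°
δ = |180° − 169.23°| = 10.77°
10.77° ≤ 2α = 38.58°  →  valid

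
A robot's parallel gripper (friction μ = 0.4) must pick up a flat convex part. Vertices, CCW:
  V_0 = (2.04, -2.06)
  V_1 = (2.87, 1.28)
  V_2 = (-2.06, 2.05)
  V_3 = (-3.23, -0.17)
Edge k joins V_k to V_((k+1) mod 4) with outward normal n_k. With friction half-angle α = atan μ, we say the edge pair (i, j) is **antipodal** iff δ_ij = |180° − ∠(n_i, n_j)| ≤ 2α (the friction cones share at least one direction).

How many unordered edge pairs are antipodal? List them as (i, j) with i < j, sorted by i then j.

α = atan 0.4 = 21.80°;  2α = 43.60°
n_0 = (+0.9705, -0.2412)
n_1 = (+0.1543, +0.9880)
n_2 = (-0.8847, +0.4662)
n_3 = (-0.3376, -0.9413)
  (0,1): δ = 84.92°  ·
  (0,2): δ = 13.83°  ✓
  (0,3): δ = 84.23°  ·
  (1,2): δ = 108.91°  ·
  (1,3): δ = 10.85°  ✓
  (2,3): δ = 81.94°  ·
antipodal pairs: 2

count = 2; pairs: (0,2), (1,3)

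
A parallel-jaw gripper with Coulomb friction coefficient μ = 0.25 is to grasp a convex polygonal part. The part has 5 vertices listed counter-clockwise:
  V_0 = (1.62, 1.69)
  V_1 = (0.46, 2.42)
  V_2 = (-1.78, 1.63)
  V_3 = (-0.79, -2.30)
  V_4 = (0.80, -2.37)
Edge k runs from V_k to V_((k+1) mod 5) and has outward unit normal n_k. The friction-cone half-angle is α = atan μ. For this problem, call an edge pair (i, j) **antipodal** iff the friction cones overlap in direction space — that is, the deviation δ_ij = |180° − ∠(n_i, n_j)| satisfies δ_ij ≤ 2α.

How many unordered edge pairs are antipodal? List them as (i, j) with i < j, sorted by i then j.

α = atan 0.25 = 14.04°;  2α = 28.07°
n_0 = (+0.5326, +0.8464)
n_1 = (-0.3326, +0.9431)
n_2 = (-0.9697, -0.2443)
n_3 = (-0.0440, -0.9990)
n_4 = (+0.9802, -0.1980)
  (0,1): δ = 128.39°  ·
  (0,2): δ = 43.68°  ·
  (0,3): δ = 29.66°  ·
  (0,4): δ = 110.76°  ·
  (1,2): δ = 95.29°  ·
  (1,3): δ = 21.95°  ✓
  (1,4): δ = 59.15°  ·
  (2,3): δ = 106.66°  ·
  (2,4): δ = 25.56°  ✓
  (3,4): δ = 98.90°  ·
antipodal pairs: 2

count = 2; pairs: (1,3), (2,4)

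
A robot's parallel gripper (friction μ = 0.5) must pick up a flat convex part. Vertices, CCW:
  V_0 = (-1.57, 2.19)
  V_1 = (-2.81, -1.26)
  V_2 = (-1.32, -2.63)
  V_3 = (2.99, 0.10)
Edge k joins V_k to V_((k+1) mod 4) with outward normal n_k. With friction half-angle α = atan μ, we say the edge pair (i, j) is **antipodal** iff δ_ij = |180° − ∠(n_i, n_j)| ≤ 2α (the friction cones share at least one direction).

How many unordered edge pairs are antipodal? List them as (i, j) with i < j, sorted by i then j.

count = 2; pairs: (0,2), (1,3)

α = atan 0.5 = 26.57°;  2α = 53.13°
n_0 = (-0.9411, +0.3382)
n_1 = (-0.6768, -0.7361)
n_2 = (+0.5351, -0.8448)
n_3 = (+0.4167, +0.9091)
  (0,1): δ = 112.83°  ·
  (0,2): δ = 37.88°  ✓
  (0,3): δ = 85.15°  ·
  (1,2): δ = 105.05°  ·
  (1,3): δ = 17.97°  ✓
  (2,3): δ = 56.97°  ·
antipodal pairs: 2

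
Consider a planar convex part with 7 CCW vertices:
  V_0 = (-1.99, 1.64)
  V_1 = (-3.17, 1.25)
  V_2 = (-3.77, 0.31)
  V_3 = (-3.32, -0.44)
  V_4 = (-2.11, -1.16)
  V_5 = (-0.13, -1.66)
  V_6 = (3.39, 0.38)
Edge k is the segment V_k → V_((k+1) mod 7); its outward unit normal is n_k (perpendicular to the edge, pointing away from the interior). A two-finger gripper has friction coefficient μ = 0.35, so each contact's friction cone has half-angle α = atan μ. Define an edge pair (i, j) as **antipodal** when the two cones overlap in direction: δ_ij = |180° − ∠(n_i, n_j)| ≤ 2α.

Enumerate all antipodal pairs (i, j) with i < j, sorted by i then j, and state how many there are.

α = atan 0.35 = 19.29°;  2α = 38.58°
n_0 = (-0.3138, +0.9495)
n_1 = (-0.8429, +0.5380)
n_2 = (-0.8575, -0.5145)
n_3 = (-0.5114, -0.8594)
n_4 = (-0.2448, -0.9696)
n_5 = (+0.5014, -0.8652)
n_6 = (+0.2280, +0.9737)
  (0,1): δ = 140.84°  ·
  (0,2): δ = 77.33°  ·
  (0,3): δ = 49.04°  ·
  (0,4): δ = 32.46°  ✓
  (0,5): δ = 11.81°  ✓
  (0,6): δ = 148.53°  ·
  (1,2): δ = 116.49°  ·
  (1,3): δ = 88.20°  ·
  (1,4): δ = 71.62°  ·
  (1,5): δ = 27.36°  ✓
  (1,6): δ = 109.37°  ·
  (2,3): δ = 151.72°  ·
  (2,4): δ = 135.14°  ·
  (2,5): δ = 90.87°  ·
  (2,6): δ = 45.86°  ·
  (3,4): δ = 163.42°  ·
  (3,5): δ = 119.15°  ·
  (3,6): δ = 17.57°  ✓
  (4,5): δ = 135.73°  ·
  (4,6): δ = 0.99°  ✓
  (5,6): δ = 43.28°  ·
antipodal pairs: 5

count = 5; pairs: (0,4), (0,5), (1,5), (3,6), (4,6)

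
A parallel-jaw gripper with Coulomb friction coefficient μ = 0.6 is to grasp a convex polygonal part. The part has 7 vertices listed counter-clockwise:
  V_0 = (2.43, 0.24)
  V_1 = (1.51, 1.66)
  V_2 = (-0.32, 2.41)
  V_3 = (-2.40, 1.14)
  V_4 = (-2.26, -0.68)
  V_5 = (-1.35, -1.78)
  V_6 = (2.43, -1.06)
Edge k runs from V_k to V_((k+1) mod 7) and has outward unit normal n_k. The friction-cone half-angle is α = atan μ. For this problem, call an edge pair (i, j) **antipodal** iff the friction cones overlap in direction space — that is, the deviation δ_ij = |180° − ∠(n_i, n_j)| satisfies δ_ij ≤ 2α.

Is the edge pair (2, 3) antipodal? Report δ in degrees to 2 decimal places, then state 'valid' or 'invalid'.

α = atan 0.6 = 30.96°;  2α = 61.93°
edge 2: e_2 = (-2.08, -1.27);  n_2 = (-0.5211, +0.8535)
edge 3: e_3 = (+0.14, -1.82);  n_3 = (-0.9971, -0.0767)
∠(n_2, n_3) = 62.99°
δ = |180° − 62.99°| = 117.01°
117.01° > 2α = 61.93°  →  invalid

δ = 117.01°, invalid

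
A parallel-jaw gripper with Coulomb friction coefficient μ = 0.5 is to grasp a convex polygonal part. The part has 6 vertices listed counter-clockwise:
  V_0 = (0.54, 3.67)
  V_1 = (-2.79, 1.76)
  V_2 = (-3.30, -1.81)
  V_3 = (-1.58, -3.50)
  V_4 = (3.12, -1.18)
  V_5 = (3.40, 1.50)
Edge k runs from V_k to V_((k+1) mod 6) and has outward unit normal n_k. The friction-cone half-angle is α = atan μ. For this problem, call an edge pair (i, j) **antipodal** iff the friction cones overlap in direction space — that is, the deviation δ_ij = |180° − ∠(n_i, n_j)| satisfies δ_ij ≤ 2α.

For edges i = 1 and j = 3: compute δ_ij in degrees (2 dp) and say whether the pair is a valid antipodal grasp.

α = atan 0.5 = 26.57°;  2α = 53.13°
edge 1: e_1 = (-0.51, -3.57);  n_1 = (-0.9899, +0.1414)
edge 3: e_3 = (+4.70, +2.32);  n_3 = (+0.4426, -0.8967)
∠(n_1, n_3) = 124.40°
δ = |180° − 124.40°| = 55.60°
55.60° > 2α = 53.13°  →  invalid

δ = 55.60°, invalid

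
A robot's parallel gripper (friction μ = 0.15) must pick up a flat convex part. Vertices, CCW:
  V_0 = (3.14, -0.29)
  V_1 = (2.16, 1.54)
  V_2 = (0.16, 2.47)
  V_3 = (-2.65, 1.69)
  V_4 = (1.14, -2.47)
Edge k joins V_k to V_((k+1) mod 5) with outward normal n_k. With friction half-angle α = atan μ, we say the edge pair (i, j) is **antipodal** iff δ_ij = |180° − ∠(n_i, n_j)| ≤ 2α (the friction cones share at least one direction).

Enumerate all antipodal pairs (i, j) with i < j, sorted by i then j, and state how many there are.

α = atan 0.15 = 8.53°;  2α = 17.06°
n_0 = (+0.8816, +0.4721)
n_1 = (+0.4216, +0.9068)
n_2 = (-0.2675, +0.9636)
n_3 = (-0.7392, -0.6735)
n_4 = (+0.7369, -0.6760)
  (0,1): δ = 143.11°  ·
  (0,2): δ = 102.66°  ·
  (0,3): δ = 14.17°  ✓
  (0,4): δ = 109.30°  ·
  (1,2): δ = 139.55°  ·
  (1,3): δ = 22.73°  ·
  (1,4): δ = 72.40°  ·
  (2,3): δ = 63.18°  ·
  (2,4): δ = 31.95°  ·
  (3,4): δ = 84.87°  ·
antipodal pairs: 1

count = 1; pairs: (0,3)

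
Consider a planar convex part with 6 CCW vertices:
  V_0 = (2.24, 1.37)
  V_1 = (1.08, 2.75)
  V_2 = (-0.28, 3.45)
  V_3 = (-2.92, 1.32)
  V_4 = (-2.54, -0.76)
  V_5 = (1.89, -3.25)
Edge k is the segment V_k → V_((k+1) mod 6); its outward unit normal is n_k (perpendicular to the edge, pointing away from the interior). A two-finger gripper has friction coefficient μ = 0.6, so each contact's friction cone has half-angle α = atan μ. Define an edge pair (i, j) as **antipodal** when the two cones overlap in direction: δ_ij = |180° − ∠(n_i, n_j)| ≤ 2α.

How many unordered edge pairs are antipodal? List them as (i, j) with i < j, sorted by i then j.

α = atan 0.6 = 30.96°;  2α = 61.93°
n_0 = (+0.7655, +0.6435)
n_1 = (+0.4576, +0.8891)
n_2 = (-0.6279, +0.7783)
n_3 = (-0.9837, -0.1797)
n_4 = (-0.4900, -0.8717)
n_5 = (+0.9971, -0.0755)
  (0,1): δ = 157.28°  ·
  (0,2): δ = 91.15°  ·
  (0,3): δ = 29.70°  ✓
  (0,4): δ = 20.61°  ✓
  (0,5): δ = 135.62°  ·
  (1,2): δ = 113.87°  ·
  (1,3): δ = 52.41°  ✓
  (1,4): δ = 2.10°  ✓
  (1,5): δ = 112.90°  ·
  (2,3): δ = 118.54°  ·
  (2,4): δ = 68.24°  ·
  (2,5): δ = 46.77°  ✓
  (3,4): δ = 129.69°  ·
  (3,5): δ = 14.69°  ✓
  (4,5): δ = 64.99°  ·
antipodal pairs: 6

count = 6; pairs: (0,3), (0,4), (1,3), (1,4), (2,5), (3,5)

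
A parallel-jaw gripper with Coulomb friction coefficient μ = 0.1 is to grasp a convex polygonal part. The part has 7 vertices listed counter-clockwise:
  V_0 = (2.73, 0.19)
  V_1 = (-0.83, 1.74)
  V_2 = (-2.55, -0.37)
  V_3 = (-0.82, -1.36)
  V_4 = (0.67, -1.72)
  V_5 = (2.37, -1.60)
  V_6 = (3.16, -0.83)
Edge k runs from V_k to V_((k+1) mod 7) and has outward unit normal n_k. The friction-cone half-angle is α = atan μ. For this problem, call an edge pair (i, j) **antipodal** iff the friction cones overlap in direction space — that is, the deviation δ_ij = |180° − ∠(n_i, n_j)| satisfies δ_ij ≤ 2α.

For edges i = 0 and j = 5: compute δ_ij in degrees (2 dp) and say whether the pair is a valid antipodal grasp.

α = atan 0.1 = 5.71°;  2α = 11.42°
edge 0: e_0 = (-3.56, +1.55);  n_0 = (+0.3992, +0.9169)
edge 5: e_5 = (+0.79, +0.77);  n_5 = (+0.6980, -0.7161)
∠(n_0, n_5) = 112.21°
δ = |180° − 112.21°| = 67.79°
67.79° > 2α = 11.42°  →  invalid

δ = 67.79°, invalid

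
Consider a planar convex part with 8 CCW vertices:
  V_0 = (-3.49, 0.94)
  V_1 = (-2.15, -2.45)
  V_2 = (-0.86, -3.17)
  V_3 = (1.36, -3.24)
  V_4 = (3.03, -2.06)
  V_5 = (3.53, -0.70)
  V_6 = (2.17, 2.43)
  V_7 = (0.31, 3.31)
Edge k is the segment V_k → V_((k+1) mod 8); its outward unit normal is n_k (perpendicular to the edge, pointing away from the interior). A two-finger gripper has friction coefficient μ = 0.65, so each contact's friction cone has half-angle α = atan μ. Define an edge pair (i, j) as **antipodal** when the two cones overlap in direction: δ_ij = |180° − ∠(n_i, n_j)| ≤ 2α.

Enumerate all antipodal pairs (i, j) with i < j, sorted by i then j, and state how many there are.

count = 12; pairs: (0,4), (0,5), (0,6), (1,5), (1,6), (1,7), (2,5), (2,6), (2,7), (3,6), (3,7), (4,7)

α = atan 0.65 = 33.02°;  2α = 66.05°
n_0 = (-0.9300, -0.3676)
n_1 = (-0.4874, -0.8732)
n_2 = (-0.0315, -0.9995)
n_3 = (+0.5771, -0.8167)
n_4 = (+0.9386, -0.3451)
n_5 = (+0.9172, +0.3985)
n_6 = (+0.4277, +0.9039)
n_7 = (-0.5292, +0.8485)
  (0,1): δ = 140.74°  ·
  (0,2): δ = 113.37°  ·
  (0,3): δ = 76.32°  ·
  (0,4): δ = 41.75°  ✓
  (0,5): δ = 1.92°  ✓
  (0,6): δ = 43.11°  ✓
  (0,7): δ = 100.38°  ·
  (1,2): δ = 152.64°  ·
  (1,3): δ = 115.59°  ·
  (1,4): δ = 81.02°  ·
  (1,5): δ = 37.35°  ✓
  (1,6): δ = 3.85°  ✓
  (1,7): δ = 61.12°  ✓
  (2,3): δ = 142.95°  ·
  (2,4): δ = 108.38°  ·
  (2,5): δ = 64.71°  ✓
  (2,6): δ = 23.51°  ✓
  (2,7): δ = 33.76°  ✓
  (3,4): δ = 145.43°  ·
  (3,5): δ = 101.76°  ·
  (3,6): δ = 60.56°  ✓
  (3,7): δ = 3.29°  ✓
  (4,5): δ = 136.33°  ·
  (4,6): δ = 95.13°  ·
  (4,7): δ = 37.86°  ✓
  (5,6): δ = 138.80°  ·
  (5,7): δ = 81.53°  ·
  (6,7): δ = 122.73°  ·
antipodal pairs: 12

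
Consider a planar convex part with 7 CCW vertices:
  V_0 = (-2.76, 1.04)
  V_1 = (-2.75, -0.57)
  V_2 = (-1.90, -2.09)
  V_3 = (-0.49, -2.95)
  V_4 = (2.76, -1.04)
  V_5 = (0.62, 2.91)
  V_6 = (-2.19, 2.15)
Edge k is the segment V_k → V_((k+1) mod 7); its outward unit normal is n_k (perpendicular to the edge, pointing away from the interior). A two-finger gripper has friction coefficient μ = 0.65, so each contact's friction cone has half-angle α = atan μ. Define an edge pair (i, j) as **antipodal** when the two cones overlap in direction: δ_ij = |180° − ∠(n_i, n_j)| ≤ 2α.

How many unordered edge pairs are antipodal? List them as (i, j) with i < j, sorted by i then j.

α = atan 0.65 = 33.02°;  2α = 66.05°
n_0 = (-1.0000, -0.0062)
n_1 = (-0.8728, -0.4881)
n_2 = (-0.5207, -0.8537)
n_3 = (+0.5067, -0.8621)
n_4 = (+0.8793, +0.4764)
n_5 = (-0.2611, +0.9653)
n_6 = (-0.8896, +0.4568)
  (0,1): δ = 151.14°  ·
  (0,2): δ = 121.74°  ·
  (0,3): δ = 59.91°  ✓
  (0,4): δ = 28.09°  ✓
  (0,5): δ = 104.78°  ·
  (0,6): δ = 152.46°  ·
  (1,2): δ = 150.59°  ·
  (1,3): δ = 88.77°  ·
  (1,4): δ = 0.77°  ✓
  (1,5): δ = 75.92°  ·
  (1,6): δ = 123.60°  ·
  (2,3): δ = 118.18°  ·
  (2,4): δ = 30.17°  ✓
  (2,5): δ = 46.51°  ✓
  (2,6): δ = 94.20°  ·
  (3,4): δ = 91.99°  ·
  (3,5): δ = 15.31°  ✓
  (3,6): δ = 32.38°  ✓
  (4,5): δ = 103.31°  ·
  (4,6): δ = 55.63°  ✓
  (5,6): δ = 132.32°  ·
antipodal pairs: 8

count = 8; pairs: (0,3), (0,4), (1,4), (2,4), (2,5), (3,5), (3,6), (4,6)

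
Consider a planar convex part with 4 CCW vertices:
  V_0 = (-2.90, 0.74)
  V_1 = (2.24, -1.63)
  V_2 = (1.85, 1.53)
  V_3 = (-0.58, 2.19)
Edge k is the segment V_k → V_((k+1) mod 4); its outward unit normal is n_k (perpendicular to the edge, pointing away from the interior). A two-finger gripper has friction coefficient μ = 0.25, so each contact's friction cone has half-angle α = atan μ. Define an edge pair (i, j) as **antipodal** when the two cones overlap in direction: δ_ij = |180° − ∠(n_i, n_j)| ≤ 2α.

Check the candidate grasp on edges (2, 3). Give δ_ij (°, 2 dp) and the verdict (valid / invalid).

α = atan 0.25 = 14.04°;  2α = 28.07°
edge 2: e_2 = (-2.43, +0.66);  n_2 = (+0.2621, +0.9650)
edge 3: e_3 = (-2.32, -1.45);  n_3 = (-0.5300, +0.8480)
∠(n_2, n_3) = 47.20°
δ = |180° − 47.20°| = 132.80°
132.80° > 2α = 28.07°  →  invalid

δ = 132.80°, invalid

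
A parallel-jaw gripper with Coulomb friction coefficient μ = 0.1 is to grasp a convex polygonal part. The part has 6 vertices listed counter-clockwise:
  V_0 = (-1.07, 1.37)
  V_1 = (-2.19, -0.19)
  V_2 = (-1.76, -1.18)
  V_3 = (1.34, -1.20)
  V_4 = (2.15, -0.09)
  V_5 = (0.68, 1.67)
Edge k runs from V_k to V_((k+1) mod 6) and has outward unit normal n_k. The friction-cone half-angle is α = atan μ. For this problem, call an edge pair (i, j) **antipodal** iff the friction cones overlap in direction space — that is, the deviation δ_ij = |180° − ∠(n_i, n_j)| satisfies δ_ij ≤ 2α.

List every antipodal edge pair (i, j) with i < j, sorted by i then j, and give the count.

count = 2; pairs: (0,3), (2,5)

α = atan 0.1 = 5.71°;  2α = 11.42°
n_0 = (-0.8123, +0.5832)
n_1 = (-0.9172, -0.3984)
n_2 = (-0.0065, -1.0000)
n_3 = (+0.8078, -0.5895)
n_4 = (+0.7675, +0.6410)
n_5 = (-0.1690, +0.9856)
  (0,1): δ = 120.85°  ·
  (0,2): δ = 54.69°  ·
  (0,3): δ = 0.44°  ✓
  (0,4): δ = 75.55°  ·
  (0,5): δ = 135.40°  ·
  (1,2): δ = 113.85°  ·
  (1,3): δ = 59.60°  ·
  (1,4): δ = 16.39°  ·
  (1,5): δ = 76.25°  ·
  (2,3): δ = 125.75°  ·
  (2,4): δ = 49.76°  ·
  (2,5): δ = 10.10°  ✓
  (3,4): δ = 104.01°  ·
  (3,5): δ = 44.15°  ·
  (4,5): δ = 120.14°  ·
antipodal pairs: 2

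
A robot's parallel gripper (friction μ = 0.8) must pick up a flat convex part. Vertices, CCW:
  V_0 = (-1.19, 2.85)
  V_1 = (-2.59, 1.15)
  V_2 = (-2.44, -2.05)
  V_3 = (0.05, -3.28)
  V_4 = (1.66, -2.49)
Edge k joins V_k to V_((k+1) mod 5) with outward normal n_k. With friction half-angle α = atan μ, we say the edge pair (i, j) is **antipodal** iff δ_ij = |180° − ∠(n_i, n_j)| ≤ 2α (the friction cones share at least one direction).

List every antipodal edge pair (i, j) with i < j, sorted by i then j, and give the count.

count = 6; pairs: (0,2), (0,3), (0,4), (1,3), (1,4), (2,4)

α = atan 0.8 = 38.66°;  2α = 77.32°
n_0 = (-0.7719, +0.6357)
n_1 = (-0.9989, -0.0468)
n_2 = (-0.4429, -0.8966)
n_3 = (+0.4405, -0.8977)
n_4 = (+0.8822, +0.4708)
  (0,1): δ = 137.84°  ·
  (0,2): δ = 76.82°  ✓
  (0,3): δ = 24.39°  ✓
  (0,4): δ = 67.56°  ✓
  (1,2): δ = 118.97°  ·
  (1,3): δ = 66.55°  ✓
  (1,4): δ = 25.41°  ✓
  (2,3): δ = 127.58°  ·
  (2,4): δ = 35.62°  ✓
  (3,4): δ = 88.05°  ·
antipodal pairs: 6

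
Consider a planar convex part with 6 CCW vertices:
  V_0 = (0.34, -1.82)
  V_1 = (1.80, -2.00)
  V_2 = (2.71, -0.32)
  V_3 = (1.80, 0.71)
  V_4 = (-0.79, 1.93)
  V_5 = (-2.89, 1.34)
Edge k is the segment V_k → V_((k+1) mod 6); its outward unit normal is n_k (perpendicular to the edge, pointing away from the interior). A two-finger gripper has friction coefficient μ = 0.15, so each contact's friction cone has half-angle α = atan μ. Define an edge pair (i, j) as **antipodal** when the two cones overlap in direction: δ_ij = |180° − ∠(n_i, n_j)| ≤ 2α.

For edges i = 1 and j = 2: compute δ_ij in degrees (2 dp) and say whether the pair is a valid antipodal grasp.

α = atan 0.15 = 8.53°;  2α = 17.06°
edge 1: e_1 = (+0.91, +1.68);  n_1 = (+0.8793, -0.4763)
edge 2: e_2 = (-0.91, +1.03);  n_2 = (+0.7494, +0.6621)
∠(n_1, n_2) = 69.90°
δ = |180° − 69.90°| = 110.10°
110.10° > 2α = 17.06°  →  invalid

δ = 110.10°, invalid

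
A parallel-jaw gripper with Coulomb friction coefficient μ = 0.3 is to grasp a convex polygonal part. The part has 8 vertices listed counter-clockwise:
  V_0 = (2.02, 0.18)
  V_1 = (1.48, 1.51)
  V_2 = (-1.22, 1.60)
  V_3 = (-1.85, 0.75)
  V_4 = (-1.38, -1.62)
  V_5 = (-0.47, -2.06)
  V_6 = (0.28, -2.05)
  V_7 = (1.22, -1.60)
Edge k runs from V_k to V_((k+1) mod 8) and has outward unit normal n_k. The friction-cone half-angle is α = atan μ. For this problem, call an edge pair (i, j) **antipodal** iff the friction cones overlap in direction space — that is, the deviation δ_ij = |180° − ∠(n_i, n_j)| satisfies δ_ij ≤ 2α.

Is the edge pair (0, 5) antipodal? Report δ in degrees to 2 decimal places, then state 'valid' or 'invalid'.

α = atan 0.3 = 16.70°;  2α = 33.40°
edge 0: e_0 = (-0.54, +1.33);  n_0 = (+0.9265, +0.3762)
edge 5: e_5 = (+0.75, +0.01);  n_5 = (+0.0133, -0.9999)
∠(n_0, n_5) = 111.33°
δ = |180° − 111.33°| = 68.67°
68.67° > 2α = 33.40°  →  invalid

δ = 68.67°, invalid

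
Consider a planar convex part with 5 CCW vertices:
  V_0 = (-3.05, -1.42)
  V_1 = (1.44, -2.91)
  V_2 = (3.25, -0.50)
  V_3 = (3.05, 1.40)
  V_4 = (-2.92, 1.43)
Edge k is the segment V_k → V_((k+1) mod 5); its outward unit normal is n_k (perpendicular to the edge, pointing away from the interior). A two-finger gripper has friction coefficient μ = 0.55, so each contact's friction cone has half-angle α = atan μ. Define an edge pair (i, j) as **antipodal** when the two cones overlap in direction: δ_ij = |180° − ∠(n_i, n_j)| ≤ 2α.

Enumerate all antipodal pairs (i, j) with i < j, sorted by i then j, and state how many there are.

count = 4; pairs: (0,3), (1,3), (1,4), (2,4)

α = atan 0.55 = 28.81°;  2α = 57.62°
n_0 = (-0.3150, -0.9491)
n_1 = (+0.7996, -0.6005)
n_2 = (+0.9945, +0.1047)
n_3 = (+0.0050, +1.0000)
n_4 = (-0.9990, +0.0456)
  (0,1): δ = 108.55°  ·
  (0,2): δ = 65.63°  ·
  (0,3): δ = 18.07°  ✓
  (0,4): δ = 105.75°  ·
  (1,2): δ = 137.08°  ·
  (1,3): δ = 53.38°  ✓
  (1,4): δ = 34.30°  ✓
  (2,3): δ = 96.30°  ·
  (2,4): δ = 8.62°  ✓
  (3,4): δ = 92.32°  ·
antipodal pairs: 4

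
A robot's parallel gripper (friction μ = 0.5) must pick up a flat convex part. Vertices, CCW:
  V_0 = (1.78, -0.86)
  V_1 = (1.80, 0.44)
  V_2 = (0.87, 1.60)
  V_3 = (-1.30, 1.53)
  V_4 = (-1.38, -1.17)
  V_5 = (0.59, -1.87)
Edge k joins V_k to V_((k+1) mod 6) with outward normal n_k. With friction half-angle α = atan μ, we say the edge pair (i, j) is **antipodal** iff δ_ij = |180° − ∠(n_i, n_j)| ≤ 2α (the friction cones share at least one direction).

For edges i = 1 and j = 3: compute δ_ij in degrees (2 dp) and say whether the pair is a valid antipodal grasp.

α = atan 0.5 = 26.57°;  2α = 53.13°
edge 1: e_1 = (-0.93, +1.16);  n_1 = (+0.7802, +0.6255)
edge 3: e_3 = (-0.08, -2.70);  n_3 = (-0.9996, +0.0296)
∠(n_1, n_3) = 139.58°
δ = |180° − 139.58°| = 40.42°
40.42° ≤ 2α = 53.13°  →  valid

δ = 40.42°, valid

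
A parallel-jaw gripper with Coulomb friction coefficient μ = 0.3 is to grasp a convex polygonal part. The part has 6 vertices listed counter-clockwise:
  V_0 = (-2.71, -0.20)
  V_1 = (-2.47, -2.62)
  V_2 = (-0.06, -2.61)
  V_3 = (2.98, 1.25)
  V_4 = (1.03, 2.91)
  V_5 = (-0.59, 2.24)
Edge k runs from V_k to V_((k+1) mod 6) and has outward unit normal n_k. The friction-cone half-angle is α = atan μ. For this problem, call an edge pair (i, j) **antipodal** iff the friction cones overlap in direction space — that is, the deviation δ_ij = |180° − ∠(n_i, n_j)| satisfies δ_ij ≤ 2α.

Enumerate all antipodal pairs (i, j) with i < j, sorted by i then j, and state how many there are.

count = 3; pairs: (1,4), (2,4), (2,5)

α = atan 0.3 = 16.70°;  2α = 33.40°
n_0 = (-0.9951, -0.0987)
n_1 = (+0.0041, -1.0000)
n_2 = (+0.7856, -0.6187)
n_3 = (+0.6482, +0.7615)
n_4 = (-0.3822, +0.9241)
n_5 = (-0.7549, +0.6559)
  (0,1): δ = 95.43°  ·
  (0,2): δ = 43.89°  ·
  (0,3): δ = 43.93°  ·
  (0,4): δ = 106.81°  ·
  (0,5): δ = 133.35°  ·
  (1,2): δ = 128.46°  ·
  (1,3): δ = 40.64°  ·
  (1,4): δ = 22.23°  ✓
  (1,5): δ = 48.78°  ·
  (2,3): δ = 92.18°  ·
  (2,4): δ = 29.31°  ✓
  (2,5): δ = 2.76°  ✓
  (3,4): δ = 117.12°  ·
  (3,5): δ = 90.58°  ·
  (4,5): δ = 153.45°  ·
antipodal pairs: 3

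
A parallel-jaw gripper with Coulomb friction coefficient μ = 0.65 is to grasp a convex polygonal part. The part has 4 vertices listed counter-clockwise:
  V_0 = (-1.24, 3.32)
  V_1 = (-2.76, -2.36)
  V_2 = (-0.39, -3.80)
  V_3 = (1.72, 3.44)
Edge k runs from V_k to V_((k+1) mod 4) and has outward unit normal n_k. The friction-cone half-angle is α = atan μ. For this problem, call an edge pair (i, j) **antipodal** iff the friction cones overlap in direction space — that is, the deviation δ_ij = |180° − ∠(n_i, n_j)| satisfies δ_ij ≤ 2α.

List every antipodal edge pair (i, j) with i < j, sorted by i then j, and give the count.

α = atan 0.65 = 33.02°;  2α = 66.05°
n_0 = (-0.9660, +0.2585)
n_1 = (-0.5193, -0.8546)
n_2 = (+0.9601, -0.2798)
n_3 = (-0.0405, +0.9992)
  (0,1): δ = 106.30°  ·
  (0,2): δ = 1.27°  ✓
  (0,3): δ = 107.30°  ·
  (1,2): δ = 74.97°  ·
  (1,3): δ = 33.60°  ✓
  (2,3): δ = 71.43°  ·
antipodal pairs: 2

count = 2; pairs: (0,2), (1,3)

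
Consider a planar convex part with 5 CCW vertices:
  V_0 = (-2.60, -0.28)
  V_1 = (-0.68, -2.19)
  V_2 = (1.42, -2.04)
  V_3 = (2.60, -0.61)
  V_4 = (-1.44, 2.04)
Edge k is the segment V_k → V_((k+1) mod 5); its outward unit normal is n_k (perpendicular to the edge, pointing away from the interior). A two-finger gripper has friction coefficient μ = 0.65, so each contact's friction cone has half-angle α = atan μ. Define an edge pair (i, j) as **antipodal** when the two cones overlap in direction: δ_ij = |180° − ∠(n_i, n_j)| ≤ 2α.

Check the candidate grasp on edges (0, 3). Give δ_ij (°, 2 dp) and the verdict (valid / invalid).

α = atan 0.65 = 33.02°;  2α = 66.05°
edge 0: e_0 = (+1.92, -1.91);  n_0 = (-0.7053, -0.7090)
edge 3: e_3 = (-4.04, +2.65);  n_3 = (+0.5485, +0.8362)
∠(n_0, n_3) = 168.41°
δ = |180° − 168.41°| = 11.59°
11.59° ≤ 2α = 66.05°  →  valid

δ = 11.59°, valid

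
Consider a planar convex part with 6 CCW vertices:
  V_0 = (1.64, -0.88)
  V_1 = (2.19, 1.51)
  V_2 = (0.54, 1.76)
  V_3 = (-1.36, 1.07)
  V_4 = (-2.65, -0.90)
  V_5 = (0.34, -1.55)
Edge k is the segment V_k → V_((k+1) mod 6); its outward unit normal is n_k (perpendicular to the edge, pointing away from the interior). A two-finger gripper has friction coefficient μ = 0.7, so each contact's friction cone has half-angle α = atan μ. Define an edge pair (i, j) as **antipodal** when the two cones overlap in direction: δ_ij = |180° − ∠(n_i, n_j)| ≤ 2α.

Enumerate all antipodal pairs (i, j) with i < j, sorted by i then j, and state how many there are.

count = 8; pairs: (0,2), (0,3), (1,4), (1,5), (2,4), (2,5), (3,4), (3,5)

α = atan 0.7 = 34.99°;  2α = 69.98°
n_0 = (+0.9745, -0.2243)
n_1 = (+0.1498, +0.9887)
n_2 = (-0.3413, +0.9399)
n_3 = (-0.8366, +0.5478)
n_4 = (-0.2124, -0.9772)
n_5 = (+0.4581, -0.8889)
  (0,1): δ = 85.66°  ·
  (0,2): δ = 57.08°  ✓
  (0,3): δ = 20.26°  ✓
  (0,4): δ = 90.69°  ·
  (0,5): δ = 130.23°  ·
  (1,2): δ = 151.43°  ·
  (1,3): δ = 114.60°  ·
  (1,4): δ = 3.65°  ✓
  (1,5): δ = 35.88°  ✓
  (2,3): δ = 143.18°  ·
  (2,4): δ = 32.22°  ✓
  (2,5): δ = 7.31°  ✓
  (3,4): δ = 69.05°  ✓
  (3,5): δ = 29.52°  ✓
  (4,5): δ = 140.47°  ·
antipodal pairs: 8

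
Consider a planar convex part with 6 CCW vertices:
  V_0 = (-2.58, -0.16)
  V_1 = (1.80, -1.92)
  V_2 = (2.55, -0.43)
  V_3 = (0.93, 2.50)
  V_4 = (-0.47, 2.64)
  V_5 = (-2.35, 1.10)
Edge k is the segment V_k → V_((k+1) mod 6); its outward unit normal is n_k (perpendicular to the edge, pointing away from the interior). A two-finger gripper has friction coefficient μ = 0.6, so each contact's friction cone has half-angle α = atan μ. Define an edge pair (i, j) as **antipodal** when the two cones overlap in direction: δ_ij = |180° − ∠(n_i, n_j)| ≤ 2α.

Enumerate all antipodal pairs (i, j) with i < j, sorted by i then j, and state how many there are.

count = 6; pairs: (0,2), (0,3), (0,4), (1,4), (1,5), (2,5)

α = atan 0.6 = 30.96°;  2α = 61.93°
n_0 = (-0.3729, -0.9279)
n_1 = (+0.8932, -0.4496)
n_2 = (+0.8751, +0.4839)
n_3 = (+0.0995, +0.9950)
n_4 = (-0.6337, +0.7736)
n_5 = (-0.9837, +0.1796)
  (0,1): δ = 94.83°  ·
  (0,2): δ = 39.17°  ✓
  (0,3): δ = 16.18°  ✓
  (0,4): δ = 61.21°  ✓
  (0,5): δ = 101.55°  ·
  (1,2): δ = 124.34°  ·
  (1,3): δ = 68.99°  ·
  (1,4): δ = 23.96°  ✓
  (1,5): δ = 16.37°  ✓
  (2,3): δ = 124.65°  ·
  (2,4): δ = 79.62°  ·
  (2,5): δ = 39.28°  ✓
  (3,4): δ = 134.97°  ·
  (3,5): δ = 94.63°  ·
  (4,5): δ = 139.67°  ·
antipodal pairs: 6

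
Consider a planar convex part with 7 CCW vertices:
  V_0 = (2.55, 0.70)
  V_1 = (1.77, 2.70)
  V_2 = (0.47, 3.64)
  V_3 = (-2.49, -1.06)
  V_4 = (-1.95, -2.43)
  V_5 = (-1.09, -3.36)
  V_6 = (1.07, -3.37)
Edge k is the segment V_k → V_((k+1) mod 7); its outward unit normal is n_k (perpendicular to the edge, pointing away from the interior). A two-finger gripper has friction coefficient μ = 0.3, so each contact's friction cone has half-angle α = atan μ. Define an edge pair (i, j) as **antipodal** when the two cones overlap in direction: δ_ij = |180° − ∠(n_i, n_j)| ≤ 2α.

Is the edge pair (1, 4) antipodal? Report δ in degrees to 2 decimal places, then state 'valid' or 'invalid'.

δ = 11.37°, valid

α = atan 0.3 = 16.70°;  2α = 33.40°
edge 1: e_1 = (-1.30, +0.94);  n_1 = (+0.5859, +0.8104)
edge 4: e_4 = (+0.86, -0.93);  n_4 = (-0.7342, -0.6789)
∠(n_1, n_4) = 168.63°
δ = |180° − 168.63°| = 11.37°
11.37° ≤ 2α = 33.40°  →  valid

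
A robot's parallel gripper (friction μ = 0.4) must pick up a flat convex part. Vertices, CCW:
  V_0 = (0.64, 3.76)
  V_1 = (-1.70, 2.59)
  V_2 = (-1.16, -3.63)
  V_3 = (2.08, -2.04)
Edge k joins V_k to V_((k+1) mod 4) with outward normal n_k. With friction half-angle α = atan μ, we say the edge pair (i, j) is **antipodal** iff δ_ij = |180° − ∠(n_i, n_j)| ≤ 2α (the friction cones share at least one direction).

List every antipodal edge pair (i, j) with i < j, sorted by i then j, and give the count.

count = 2; pairs: (0,2), (1,3)

α = atan 0.4 = 21.80°;  2α = 43.60°
n_0 = (-0.4472, +0.8944)
n_1 = (-0.9963, -0.0865)
n_2 = (+0.4406, -0.8977)
n_3 = (+0.9705, +0.2410)
  (0,1): δ = 111.60°  ·
  (0,2): δ = 0.43°  ✓
  (0,3): δ = 77.38°  ·
  (1,2): δ = 68.82°  ·
  (1,3): δ = 8.98°  ✓
  (2,3): δ = 102.20°  ·
antipodal pairs: 2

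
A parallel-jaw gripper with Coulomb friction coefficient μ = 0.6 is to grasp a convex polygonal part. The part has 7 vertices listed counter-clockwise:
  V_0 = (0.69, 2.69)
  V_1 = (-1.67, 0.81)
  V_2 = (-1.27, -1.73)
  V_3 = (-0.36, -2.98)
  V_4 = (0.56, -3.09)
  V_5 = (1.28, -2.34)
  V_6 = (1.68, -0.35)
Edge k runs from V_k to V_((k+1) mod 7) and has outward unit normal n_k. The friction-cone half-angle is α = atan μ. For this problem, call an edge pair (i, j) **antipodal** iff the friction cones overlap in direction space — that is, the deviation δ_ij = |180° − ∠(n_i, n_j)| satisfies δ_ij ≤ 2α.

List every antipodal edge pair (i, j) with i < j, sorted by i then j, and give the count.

count = 8; pairs: (0,3), (0,4), (0,5), (1,4), (1,5), (1,6), (2,5), (2,6)

α = atan 0.6 = 30.96°;  2α = 61.93°
n_0 = (-0.6231, +0.7822)
n_1 = (-0.9878, -0.1556)
n_2 = (-0.8085, -0.5886)
n_3 = (-0.1187, -0.9929)
n_4 = (+0.7214, -0.6925)
n_5 = (+0.9804, -0.1971)
n_6 = (+0.9509, +0.3097)
  (0,1): δ = 119.59°  ·
  (0,2): δ = 92.49°  ·
  (0,3): δ = 45.36°  ✓
  (0,4): δ = 7.63°  ✓
  (0,5): δ = 40.09°  ✓
  (0,6): δ = 69.50°  ·
  (1,2): δ = 152.89°  ·
  (1,3): δ = 105.77°  ·
  (1,4): δ = 52.78°  ✓
  (1,5): δ = 20.31°  ✓
  (1,6): δ = 9.09°  ✓
  (2,3): δ = 132.87°  ·
  (2,4): δ = 79.89°  ·
  (2,5): δ = 47.42°  ✓
  (2,6): δ = 18.02°  ✓
  (3,4): δ = 127.01°  ·
  (3,5): δ = 94.55°  ·
  (3,6): δ = 65.14°  ·
  (4,5): δ = 147.53°  ·
  (4,6): δ = 118.13°  ·
  (5,6): δ = 150.60°  ·
antipodal pairs: 8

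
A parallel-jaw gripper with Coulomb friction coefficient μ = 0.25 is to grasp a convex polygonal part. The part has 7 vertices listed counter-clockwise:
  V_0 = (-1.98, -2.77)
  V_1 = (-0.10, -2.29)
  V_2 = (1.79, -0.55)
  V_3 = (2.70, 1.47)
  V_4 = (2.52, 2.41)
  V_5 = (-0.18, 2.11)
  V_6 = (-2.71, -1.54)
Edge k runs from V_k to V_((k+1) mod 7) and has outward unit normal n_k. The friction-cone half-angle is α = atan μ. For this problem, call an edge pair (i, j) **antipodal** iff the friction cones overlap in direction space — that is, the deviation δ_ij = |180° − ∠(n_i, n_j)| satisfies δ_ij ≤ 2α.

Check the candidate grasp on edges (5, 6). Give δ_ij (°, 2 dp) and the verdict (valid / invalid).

α = atan 0.25 = 14.04°;  2α = 28.07°
edge 5: e_5 = (-2.53, -3.65);  n_5 = (-0.8219, +0.5697)
edge 6: e_6 = (+0.73, -1.23);  n_6 = (-0.8600, -0.5104)
∠(n_5, n_6) = 65.42°
δ = |180° − 65.42°| = 114.58°
114.58° > 2α = 28.07°  →  invalid

δ = 114.58°, invalid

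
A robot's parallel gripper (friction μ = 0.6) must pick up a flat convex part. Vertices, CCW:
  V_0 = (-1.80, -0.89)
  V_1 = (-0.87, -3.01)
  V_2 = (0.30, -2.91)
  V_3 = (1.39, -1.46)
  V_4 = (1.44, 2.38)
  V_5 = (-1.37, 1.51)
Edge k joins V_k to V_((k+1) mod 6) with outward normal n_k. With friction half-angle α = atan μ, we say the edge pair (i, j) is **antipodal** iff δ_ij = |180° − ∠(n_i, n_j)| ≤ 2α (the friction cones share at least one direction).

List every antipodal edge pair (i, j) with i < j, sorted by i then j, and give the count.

count = 6; pairs: (0,2), (0,3), (1,4), (2,4), (2,5), (3,5)

α = atan 0.6 = 30.96°;  2α = 61.93°
n_0 = (-0.9158, -0.4017)
n_1 = (+0.0852, -0.9964)
n_2 = (+0.7993, -0.6009)
n_3 = (+0.9999, -0.0130)
n_4 = (-0.2958, +0.9553)
n_5 = (-0.9843, +0.1764)
  (0,1): δ = 108.80°  ·
  (0,2): δ = 60.62°  ✓
  (0,3): δ = 24.43°  ✓
  (0,4): δ = 83.52°  ·
  (0,5): δ = 146.16°  ·
  (1,2): δ = 131.82°  ·
  (1,3): δ = 95.63°  ·
  (1,4): δ = 12.32°  ✓
  (1,5): δ = 74.96°  ·
  (2,3): δ = 143.81°  ·
  (2,4): δ = 35.86°  ✓
  (2,5): δ = 26.78°  ✓
  (3,4): δ = 72.05°  ·
  (3,5): δ = 9.41°  ✓
  (4,5): δ = 117.36°  ·
antipodal pairs: 6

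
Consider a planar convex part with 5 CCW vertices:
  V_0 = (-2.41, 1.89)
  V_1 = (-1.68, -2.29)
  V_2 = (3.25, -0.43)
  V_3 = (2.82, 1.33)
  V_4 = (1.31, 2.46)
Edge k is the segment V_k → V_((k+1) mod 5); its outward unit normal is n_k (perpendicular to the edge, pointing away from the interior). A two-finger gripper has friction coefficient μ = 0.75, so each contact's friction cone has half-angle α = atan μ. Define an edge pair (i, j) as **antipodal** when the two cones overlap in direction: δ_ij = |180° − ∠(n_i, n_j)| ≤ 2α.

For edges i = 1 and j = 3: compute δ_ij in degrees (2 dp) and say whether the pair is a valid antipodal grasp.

δ = 57.48°, valid

α = atan 0.75 = 36.87°;  2α = 73.74°
edge 1: e_1 = (+4.93, +1.86);  n_1 = (+0.3530, -0.9356)
edge 3: e_3 = (-1.51, +1.13);  n_3 = (+0.5992, +0.8006)
∠(n_1, n_3) = 122.52°
δ = |180° − 122.52°| = 57.48°
57.48° ≤ 2α = 73.74°  →  valid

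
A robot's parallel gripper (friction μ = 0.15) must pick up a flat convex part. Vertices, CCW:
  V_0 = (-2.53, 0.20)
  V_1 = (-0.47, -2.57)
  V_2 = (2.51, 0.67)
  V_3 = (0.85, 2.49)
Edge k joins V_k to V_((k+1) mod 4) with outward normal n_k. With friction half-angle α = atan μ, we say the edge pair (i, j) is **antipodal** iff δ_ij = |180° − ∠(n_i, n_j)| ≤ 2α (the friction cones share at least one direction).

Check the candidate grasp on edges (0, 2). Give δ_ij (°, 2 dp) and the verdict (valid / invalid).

δ = 5.73°, valid

α = atan 0.15 = 8.53°;  2α = 17.06°
edge 0: e_0 = (+2.06, -2.77);  n_0 = (-0.8024, -0.5968)
edge 2: e_2 = (-1.66, +1.82);  n_2 = (+0.7388, +0.6739)
∠(n_0, n_2) = 174.27°
δ = |180° − 174.27°| = 5.73°
5.73° ≤ 2α = 17.06°  →  valid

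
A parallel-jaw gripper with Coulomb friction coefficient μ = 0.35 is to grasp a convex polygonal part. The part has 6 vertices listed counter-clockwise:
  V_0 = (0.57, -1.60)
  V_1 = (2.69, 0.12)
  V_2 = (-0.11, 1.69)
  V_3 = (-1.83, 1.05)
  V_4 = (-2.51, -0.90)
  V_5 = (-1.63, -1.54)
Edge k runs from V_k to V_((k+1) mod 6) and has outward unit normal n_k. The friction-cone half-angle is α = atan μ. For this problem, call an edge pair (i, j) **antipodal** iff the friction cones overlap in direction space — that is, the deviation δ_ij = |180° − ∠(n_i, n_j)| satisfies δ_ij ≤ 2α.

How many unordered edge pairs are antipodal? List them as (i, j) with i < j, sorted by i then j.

α = atan 0.35 = 19.29°;  2α = 38.58°
n_0 = (+0.6300, -0.7766)
n_1 = (+0.4891, +0.8722)
n_2 = (-0.3487, +0.9372)
n_3 = (-0.9442, +0.3293)
n_4 = (-0.5882, -0.8087)
n_5 = (-0.0273, -0.9996)
  (0,1): δ = 68.33°  ·
  (0,2): δ = 18.64°  ✓
  (0,3): δ = 31.72°  ✓
  (0,4): δ = 104.92°  ·
  (0,5): δ = 139.38°  ·
  (1,2): δ = 130.31°  ·
  (1,3): δ = 79.94°  ·
  (1,4): δ = 6.75°  ✓
  (1,5): δ = 27.72°  ✓
  (2,3): δ = 129.63°  ·
  (2,4): δ = 56.44°  ·
  (2,5): δ = 21.97°  ✓
  (3,4): δ = 106.80°  ·
  (3,5): δ = 72.34°  ·
  (4,5): δ = 145.53°  ·
antipodal pairs: 5

count = 5; pairs: (0,2), (0,3), (1,4), (1,5), (2,5)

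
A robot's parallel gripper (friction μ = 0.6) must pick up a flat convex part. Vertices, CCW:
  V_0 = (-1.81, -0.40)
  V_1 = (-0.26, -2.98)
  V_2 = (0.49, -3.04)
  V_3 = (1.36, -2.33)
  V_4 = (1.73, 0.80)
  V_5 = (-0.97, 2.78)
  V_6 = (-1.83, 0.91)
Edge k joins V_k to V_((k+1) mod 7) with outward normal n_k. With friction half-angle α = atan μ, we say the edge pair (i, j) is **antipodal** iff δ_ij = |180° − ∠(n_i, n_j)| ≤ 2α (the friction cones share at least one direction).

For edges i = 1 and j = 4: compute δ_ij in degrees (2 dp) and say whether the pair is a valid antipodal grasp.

δ = 31.68°, valid

α = atan 0.6 = 30.96°;  2α = 61.93°
edge 1: e_1 = (+0.75, -0.06);  n_1 = (-0.0797, -0.9968)
edge 4: e_4 = (-2.70, +1.98);  n_4 = (+0.5914, +0.8064)
∠(n_1, n_4) = 148.32°
δ = |180° − 148.32°| = 31.68°
31.68° ≤ 2α = 61.93°  →  valid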